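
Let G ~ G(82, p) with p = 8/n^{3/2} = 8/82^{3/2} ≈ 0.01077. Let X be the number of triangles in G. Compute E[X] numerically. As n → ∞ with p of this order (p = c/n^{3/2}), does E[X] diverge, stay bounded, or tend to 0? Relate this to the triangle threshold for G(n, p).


Number of potential triangles: C(82, 3) = 88560.
Each occurs with probability p³ ≈ (0.01077)³ ≈ 1.250569e-06.
By linearity: E[X] = C(82, 3)·p³ ≈ 88560 · 1.250569e-06 ≈ 0.1108.
Since α = 3/2 > 1, p = c/n^{3/2} = o(1/n) is below the triangle threshold p ~ 1/n. Asymptotically E[X] ~ (c³/6)·n^{3(1−α)} = (8³/6)·n^{-1.5} → 0, so by Markov's inequality G has no triangles w.h.p.

E[X] ≈ 0.1108; in regime p = Θ(1/n^{3/2}) E[X] tends to 0 (below the triangle threshold p ~ 1/n).


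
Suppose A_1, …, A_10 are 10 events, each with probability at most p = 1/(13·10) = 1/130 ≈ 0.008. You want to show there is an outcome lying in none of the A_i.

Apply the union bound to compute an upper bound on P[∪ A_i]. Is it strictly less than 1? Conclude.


Union bound: P[∪_{i=1}^{10} A_i] ≤ Σ_i P[A_i] ≤ 10·p = 10·(1/130) = 1/13.
Numerically: 1/13 ≈ 0.077.
Is 1/13 < 1? YES.
Since P[∪ A_i] ≤ 1/13 < 1, the complement has P[∩ A_i^c] ≥ 1 − 1/13 = 12/13 > 0, so some outcome avoids every A_i.

10·p = 1/13 ≈ 0.077; existence CERTIFIED by the union bound.


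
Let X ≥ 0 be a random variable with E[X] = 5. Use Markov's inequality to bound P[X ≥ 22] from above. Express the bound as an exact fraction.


μ = E[X] = 5, a = 22.
Markov: P[X ≥ 22] ≤ μ/a = (5)/22 = 5/22.
Numerically: ≈ 0.227.
(Since a = 22 > μ = 5.000, the bound 5/22 is < 1 and informative.)

P[X ≥ 22] ≤ 5/22 ≈ 0.227.


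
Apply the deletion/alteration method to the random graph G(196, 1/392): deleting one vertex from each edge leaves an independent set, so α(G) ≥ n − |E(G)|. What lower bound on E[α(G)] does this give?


E[|E(G)|] = C(196, 2)·p = 19110 · (1/392) = 195/4.
E[α(G)] ≥ n − E[|E(G)|] = 196 − 195/4 = 589/4.
Numerically: ≈ 147.250000.
(This is only a lower bound; the true E[α(G)] may be larger.)

E[α(G)] ≥ 589/4 ≈ 147.250000.


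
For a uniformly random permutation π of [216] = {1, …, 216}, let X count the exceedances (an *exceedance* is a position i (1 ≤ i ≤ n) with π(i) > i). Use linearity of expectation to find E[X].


Write X = Σ_{i=1}^{216} X_i, where X_i = 1_{π(i) > i}.
For each fixed i, π(i) is uniform over {1, …, 216} (marginal of a uniform permutation), so P[π(i) > i] = (n − i)/n. Summing: Σ_{i=1}^{216} (n − i)/n = (0 + 1 + … + 215)/216 = 216(216 − 1)/(2·216) = (216 − 1)/2.
Hence E[X] = Σ_{i=1}^{216} (216 − i)/216 = 215/2 ≈ 107.500.

E[X] = 215/2 = 107.500.


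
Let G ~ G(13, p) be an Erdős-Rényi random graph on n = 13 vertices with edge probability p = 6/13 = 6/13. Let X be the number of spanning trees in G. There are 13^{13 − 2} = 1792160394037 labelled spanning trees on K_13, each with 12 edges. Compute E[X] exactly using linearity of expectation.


K_13 has 13^{13 − 2} = 1792160394037 labelled spanning trees.
For each such spanning tree H, let X_H = 1 if all 12 edges of H are present in G. Then P[X_H = 1] = p^{12} = (6/13)^{12} = 2176782336/23298085122481.
By linearity of expectation: E[X] = Σ_H E[X_H] = 1792160394037 · p^{12} = 1792160394037 · 2176782336/23298085122481 = 2176782336/13.
Numerically: E[X] ≈ 1.67445e+08.

E[X] = 1792160394037 · (6/13)^{12} = 2176782336/13 ≈ 1.67445e+08.


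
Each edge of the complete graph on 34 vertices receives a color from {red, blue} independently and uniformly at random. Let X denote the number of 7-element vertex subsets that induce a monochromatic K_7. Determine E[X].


Let X = Σ_S X_S over the C(34, 7) = 5379616 subsets S of size 7, where X_S = 1 if the K_7 on S is monochromatic.
For a fixed S, the K_7 on S has C(7, 2) = 21 edges. P[all 21 edges red] = (1/2)^21, and likewise for blue, so P[monochromatic] = 2·(1/2)^21 = 2^{1 − 21} = 1/1048576.
By linearity: E[X] = C(34, 7) · 2^{1 − 21} = 5379616 · 1/1048576 = 168113/32768.
Numerically: E[X] ≈ 5.13040.

E[X] = C(34,7)·2^(1−C(7,2)) = 168113/32768 ≈ 5.13040.


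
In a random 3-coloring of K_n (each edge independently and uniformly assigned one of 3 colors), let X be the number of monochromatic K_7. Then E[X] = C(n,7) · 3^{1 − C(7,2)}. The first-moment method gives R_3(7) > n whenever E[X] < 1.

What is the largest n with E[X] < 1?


We need C(n, 7) · 3^{1 − 21} < 1, i.e. C(n, 7) < 3^{21 − 1} = 3486784401.
Check values of n near the boundary:
  n = 80: C(80, 7) = 3176716400; 3176716400 < 3486784401? YES
  n = 81: C(81, 7) = 3477216600; 3477216600 < 3486784401? YES
  n = 82: C(82, 7) = 3801756816; 3801756816 < 3486784401? NO
The largest n with C(n, 7) < 3486784401 is n = 81 (where E[X] = 42928600/43046721 ≈ 0.9972560). Hence R_3(7) > 81, i.e. R_3(7) ≥ 82.

Largest n = 81; hence R_3(7) > 81.


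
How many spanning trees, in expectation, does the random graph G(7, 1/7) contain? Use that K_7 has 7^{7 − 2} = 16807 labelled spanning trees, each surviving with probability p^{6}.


K_7 has 7^{7 − 2} = 16807 labelled spanning trees.
For each such spanning tree H, let X_H = 1 if all 6 edges of H are present in G. Then P[X_H = 1] = p^{6} = (1/7)^{6} = 1/117649.
By linearity: E[X] = Σ_H E[X_H] = 16807 · p^{6} = 16807 · 1/117649 = 1/7.
Numerically: E[X] ≈ 0.14286.

E[X] = 16807 · (1/7)^{6} = 1/7 ≈ 0.14286.


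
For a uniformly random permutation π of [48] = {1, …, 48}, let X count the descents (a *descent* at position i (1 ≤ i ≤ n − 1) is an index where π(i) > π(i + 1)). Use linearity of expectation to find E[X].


Write X = Σ X_I over i = 1, …, 47, with X_I the indicator of one descent.
There are 47 indicators.
For each fixed i, the pair (π(i), π(i+1)) is a uniformly random ordered pair of distinct values from {1, …, 48}; by symmetry P[π(i) > π(i+1)] = 1/2.
By linearity: E[X] = 47 · (1/2) = (48 − 1) · (1/2) = 47/2 ≈ 23.5000.

E[X] = 47/2 = 23.5000.


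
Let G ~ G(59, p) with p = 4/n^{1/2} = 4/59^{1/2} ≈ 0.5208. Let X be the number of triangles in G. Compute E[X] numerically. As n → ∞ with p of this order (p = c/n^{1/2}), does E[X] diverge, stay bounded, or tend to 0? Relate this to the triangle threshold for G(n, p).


Number of potential triangles: C(59, 3) = 32509.
Each occurs with probability p³ ≈ (0.5208)³ ≈ 1.412219e-01.
By linearity: E[X] = C(59, 3)·p³ ≈ 32509 · 1.412219e-01 ≈ 4590.9818.
Since α = 1/2 < 1, p = c/n^{1/2} ≫ 1/n is above the triangle threshold p ~ 1/n. Asymptotically E[X] ~ (c³/6)·n^{3(1−α)} = (4³/6)·n^{1.5} → ∞; triangles are abundant w.h.p.

E[X] ≈ 4590.9818; in regime p = Θ(1/n^{1/2}) E[X] diverges (above the triangle threshold p ~ 1/n).


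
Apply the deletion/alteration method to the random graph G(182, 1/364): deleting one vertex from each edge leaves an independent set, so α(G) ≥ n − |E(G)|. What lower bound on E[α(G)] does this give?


E[|E(G)|] = C(182, 2)·p = 16471 · (1/364) = 181/4.
E[α(G)] ≥ n − E[|E(G)|] = 182 − 181/4 = 547/4.
Numerically: ≈ 136.750.
(This is only a lower bound; the true E[α(G)] may be larger.)

E[α(G)] ≥ 547/4 ≈ 136.750.


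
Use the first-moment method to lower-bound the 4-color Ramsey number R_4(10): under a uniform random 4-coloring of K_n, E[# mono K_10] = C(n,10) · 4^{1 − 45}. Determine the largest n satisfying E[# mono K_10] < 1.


We need C(n, 10) · 4^{1 − 45} < 1, i.e. C(n, 10) < 4^{45 − 1} = 309485009821345068724781056.
Check values of n near the boundary:
  n = 2022: C(2022, 10) = 307870445231474093395937796; 307870445231474093395937796 < 309485009821345068724781056? YES
  n = 2023: C(2023, 10) = 309399856285778485315440716; 309399856285778485315440716 < 309485009821345068724781056? YES
  n = 2024: C(2024, 10) = 310936101848269937576192656; 310936101848269937576192656 < 309485009821345068724781056? NO
The largest n with C(n, 10) < 309485009821345068724781056 is n = 2023 (where E[X] = 77349964071444621328860179/77371252455336267181195264 ≈ 1.000). Hence R_4(10) > 2023, i.e. R_4(10) ≥ 2024.

Largest n = 2023; hence R_4(10) > 2023.


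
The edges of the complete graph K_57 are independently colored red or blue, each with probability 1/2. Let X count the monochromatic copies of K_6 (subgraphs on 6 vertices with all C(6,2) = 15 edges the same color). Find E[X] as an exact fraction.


Let X = Σ_S X_S over the C(57, 6) = 36288252 subsets S of size 6, where X_S = 1 if the K_6 on S is monochromatic.
For a fixed S, the K_6 on S has C(6, 2) = 15 edges. P[all 15 edges red] = (1/2)^15, and likewise for blue, so P[monochromatic] = 2·(1/2)^15 = 2^{1 − 15} = 1/16384.
Summing: E[X] = C(57, 6) · 2^{1 − 15} = 36288252 · 1/16384 = 9072063/4096.
Numerically: E[X] ≈ 2214.859.

E[X] = C(57,6)·2^(1−C(6,2)) = 9072063/4096 ≈ 2214.859.


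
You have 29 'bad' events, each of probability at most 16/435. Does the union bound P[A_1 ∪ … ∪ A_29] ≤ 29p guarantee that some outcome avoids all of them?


Union bound: P[∪_{i=1}^{29} A_i] ≤ Σ_i P[A_i] ≤ 29·p = 29·(16/435) = 16/15.
Numerically: 16/15 ≈ 1.06667.
Is 16/15 < 1? NO.
Since the bound 16/15 is ≥ 1, the union bound is uninformative here; it does NOT by itself certify existence.

29·p = 16/15 ≈ 1.06667; existence NOT certified by the union bound.


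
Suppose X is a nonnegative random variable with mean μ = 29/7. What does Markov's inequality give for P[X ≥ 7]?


μ = E[X] = 29/7, a = 7.
Markov: P[X ≥ 7] ≤ μ/a = (29/7)/7 = 29/49.
Numerically: ≈ 0.591837.
(Since a = 7 > μ = 4.142857, the bound 29/49 is < 1 and informative.)

P[X ≥ 7] ≤ 29/49 ≈ 0.591837.


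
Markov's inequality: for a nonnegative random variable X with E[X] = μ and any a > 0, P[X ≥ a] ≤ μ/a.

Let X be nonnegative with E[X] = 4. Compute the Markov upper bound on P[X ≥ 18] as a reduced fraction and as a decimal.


μ = E[X] = 4, a = 18.
Markov: P[X ≥ 18] ≤ μ/a = (4)/18 = 2/9.
Numerically: ≈ 0.22222.
(Since a = 18 > μ = 4.00000, the bound 2/9 is < 1 and informative.)

P[X ≥ 18] ≤ 2/9 ≈ 0.22222.


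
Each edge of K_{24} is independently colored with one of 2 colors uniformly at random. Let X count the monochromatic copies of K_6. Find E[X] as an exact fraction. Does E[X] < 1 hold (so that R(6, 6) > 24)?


E[X] = C(24, 6) · 2^{1 − 15} = 134596 · 2^{−14} = 134596/16384.
As a reduced fraction: E[X] = 33649/4096 ≈ 8.21509.
Is E[X] < 1? NO.
Since E[X] ≥ 1, the first-moment bound is inconclusive at n = 24; it does NOT by itself certify R(6, 6) > 24.

E[X] = 33649/4096 ≈ 8.21509; E[X] ≥ 1; first-moment method inconclusive here.


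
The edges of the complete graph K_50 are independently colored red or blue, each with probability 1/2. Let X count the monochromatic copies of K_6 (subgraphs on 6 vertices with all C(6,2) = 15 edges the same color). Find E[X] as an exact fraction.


Let X = Σ_S X_S over the C(50, 6) = 15890700 subsets S of size 6, where X_S = 1 if the K_6 on S is monochromatic.
For a fixed S, the K_6 on S has C(6, 2) = 15 edges. P[all 15 edges red] = (1/2)^15, and likewise for blue, so P[monochromatic] = 2·(1/2)^15 = 2^{1 − 15} = 1/16384.
By linearity of expectation: E[X] = C(50, 6) · 2^{1 − 15} = 15890700 · 1/16384 = 3972675/4096.
Numerically: E[X] ≈ 969.891.

E[X] = C(50,6)·2^(1−C(6,2)) = 3972675/4096 ≈ 969.891.


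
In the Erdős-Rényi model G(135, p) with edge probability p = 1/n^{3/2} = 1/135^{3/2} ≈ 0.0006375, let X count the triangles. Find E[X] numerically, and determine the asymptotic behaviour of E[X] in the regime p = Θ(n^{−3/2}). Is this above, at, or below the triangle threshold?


Number of potential triangles: C(135, 3) = 400995.
Each occurs with probability p³ ≈ (0.0006375)³ ≈ 2.591183e-10.
By linearity: E[X] = C(135, 3)·p³ ≈ 400995 · 2.591183e-10 ≈ 0.0001.
Since α = 3/2 > 1, p = c/n^{3/2} = o(1/n) is below the triangle threshold p ~ 1/n. Asymptotically E[X] ~ (c³/6)·n^{3(1−α)} = (1³/6)·n^{-1.5} → 0, so by Markov's inequality G has no triangles w.h.p.

E[X] ≈ 0.0001; in regime p = Θ(1/n^{3/2}) E[X] tends to 0 (below the triangle threshold p ~ 1/n).


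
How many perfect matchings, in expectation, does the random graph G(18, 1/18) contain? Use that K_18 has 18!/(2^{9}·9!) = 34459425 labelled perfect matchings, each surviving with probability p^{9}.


K_18 has 18!/(2^{9}·9!) = 34459425 labelled perfect matchings.
For each such perfect matching H, let X_H = 1 if all 9 edges of H are present in G. Then P[X_H = 1] = p^{9} = (1/18)^{9} = 1/198359290368.
By linearity: E[X] = Σ_H E[X_H] = 34459425 · p^{9} = 34459425 · 1/198359290368 = 425425/2448880128.
Numerically: E[X] ≈ 0.0001737.

E[X] = 34459425 · (1/18)^{9} = 425425/2448880128 ≈ 0.0001737.


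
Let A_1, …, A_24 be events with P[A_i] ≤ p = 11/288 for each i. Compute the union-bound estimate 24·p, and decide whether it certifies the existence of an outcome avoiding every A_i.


Union bound: P[∪_{i=1}^{24} A_i] ≤ Σ_i P[A_i] ≤ 24·p = 24·(11/288) = 11/12.
Numerically: 11/12 ≈ 0.916667.
Is 11/12 < 1? YES.
Since P[∪ A_i] ≤ 11/12 < 1, the complement has P[∩ A_i^c] ≥ 1 − 11/12 = 1/12 > 0, so some outcome avoids every A_i.

24·p = 11/12 ≈ 0.916667; existence CERTIFIED by the union bound.


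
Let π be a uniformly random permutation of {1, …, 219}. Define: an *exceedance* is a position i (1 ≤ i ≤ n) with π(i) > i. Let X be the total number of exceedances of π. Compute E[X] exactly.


Write X = Σ_{i=1}^{219} X_i, where X_i = 1_{π(i) > i}.
For each fixed i, π(i) is uniform over {1, …, 219} (marginal of a uniform permutation), so P[π(i) > i] = (n − i)/n. Summing: Σ_{i=1}^{219} (n − i)/n = (0 + 1 + … + 218)/219 = 219(219 − 1)/(2·219) = (219 − 1)/2.
Hence E[X] = Σ_{i=1}^{219} (219 − i)/219 = 109 ≈ 109.0000.

E[X] = 109 = 109.0000.


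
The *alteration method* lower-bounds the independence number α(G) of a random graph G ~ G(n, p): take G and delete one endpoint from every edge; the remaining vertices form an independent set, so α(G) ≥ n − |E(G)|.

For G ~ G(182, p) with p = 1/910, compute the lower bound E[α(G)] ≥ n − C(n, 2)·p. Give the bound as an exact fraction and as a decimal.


E[|E(G)|] = C(182, 2)·p = 16471 · (1/910) = 181/10.
E[α(G)] ≥ n − E[|E(G)|] = 182 − 181/10 = 1639/10.
Numerically: ≈ 163.90000.
(This is only a lower bound; the true E[α(G)] may be larger.)

E[α(G)] ≥ 1639/10 ≈ 163.90000.


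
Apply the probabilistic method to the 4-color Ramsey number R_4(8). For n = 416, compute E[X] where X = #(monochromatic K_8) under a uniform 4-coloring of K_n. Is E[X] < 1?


E[X] = C(416, 8) · 4^{1 − 28} = 20788229335792620 · 4^{−27} = 20788229335792620/18014398509481984.
As a reduced fraction: E[X] = 5197057333948155/4503599627370496 ≈ 1.1540.
Is E[X] < 1? NO.
Since E[X] ≥ 1, the first-moment bound is inconclusive at n = 416; it does NOT by itself certify R_4(8) > 416.

E[X] = 5197057333948155/4503599627370496 ≈ 1.1540; E[X] ≥ 1; first-moment method inconclusive here.


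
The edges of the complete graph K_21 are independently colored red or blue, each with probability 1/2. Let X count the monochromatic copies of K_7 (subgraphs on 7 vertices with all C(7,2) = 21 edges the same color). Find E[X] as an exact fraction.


Let X = Σ_S X_S over the C(21, 7) = 116280 subsets S of size 7, where X_S = 1 if the K_7 on S is monochromatic.
For a fixed S, the K_7 on S has C(7, 2) = 21 edges. P[all 21 edges red] = (1/2)^21, and likewise for blue, so P[monochromatic] = 2·(1/2)^21 = 2^{1 − 21} = 1/1048576.
By linearity of expectation: E[X] = C(21, 7) · 2^{1 − 21} = 116280 · 1/1048576 = 14535/131072.
Numerically: E[X] ≈ 0.110893.

E[X] = C(21,7)·2^(1−C(7,2)) = 14535/131072 ≈ 0.110893.


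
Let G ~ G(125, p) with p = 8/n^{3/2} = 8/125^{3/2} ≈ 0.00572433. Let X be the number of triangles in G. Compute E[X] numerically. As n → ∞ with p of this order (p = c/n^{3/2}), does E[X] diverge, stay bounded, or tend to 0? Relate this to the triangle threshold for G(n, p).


Number of potential triangles: C(125, 3) = 317750.
Each occurs with probability p³ ≈ (0.00572433)³ ≈ 1.87574977e-07.
By linearity: E[X] = C(125, 3)·p³ ≈ 317750 · 1.87574977e-07 ≈ 0.059602.
Since α = 3/2 > 1, p = c/n^{3/2} = o(1/n) is below the triangle threshold p ~ 1/n. Asymptotically E[X] ~ (c³/6)·n^{3(1−α)} = (8³/6)·n^{-1.5} → 0, so by Markov's inequality G has no triangles w.h.p.

E[X] ≈ 0.059602; in regime p = Θ(1/n^{3/2}) E[X] tends to 0 (below the triangle threshold p ~ 1/n).


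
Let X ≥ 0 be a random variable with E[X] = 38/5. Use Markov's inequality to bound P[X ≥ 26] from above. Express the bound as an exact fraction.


μ = E[X] = 38/5, a = 26.
Markov: P[X ≥ 26] ≤ μ/a = (38/5)/26 = 19/65.
Numerically: ≈ 0.2923.
(Since a = 26 > μ = 7.6000, the bound 19/65 is < 1 and informative.)

P[X ≥ 26] ≤ 19/65 ≈ 0.2923.


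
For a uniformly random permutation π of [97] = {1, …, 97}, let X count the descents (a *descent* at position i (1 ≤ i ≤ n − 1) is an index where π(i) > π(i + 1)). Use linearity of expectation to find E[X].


Write X = Σ X_I over i = 1, …, 96, with X_I the indicator of one descent.
There are 96 indicators.
For each fixed i, the pair (π(i), π(i+1)) is a uniformly random ordered pair of distinct values from {1, …, 97}; by symmetry P[π(i) > π(i+1)] = 1/2.
By linearity: E[X] = 96 · (1/2) = (97 − 1) · (1/2) = 48 ≈ 48.000000.

E[X] = 48 = 48.000000.


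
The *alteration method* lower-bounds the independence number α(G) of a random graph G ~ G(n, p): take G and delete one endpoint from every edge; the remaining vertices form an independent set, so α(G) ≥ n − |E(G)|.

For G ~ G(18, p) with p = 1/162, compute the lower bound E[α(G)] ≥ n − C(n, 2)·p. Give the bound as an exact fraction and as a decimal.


E[|E(G)|] = C(18, 2)·p = 153 · (1/162) = 17/18.
E[α(G)] ≥ n − E[|E(G)|] = 18 − 17/18 = 307/18.
Numerically: ≈ 17.055556.
(This is only a lower bound; the true E[α(G)] may be larger.)

E[α(G)] ≥ 307/18 ≈ 17.055556.


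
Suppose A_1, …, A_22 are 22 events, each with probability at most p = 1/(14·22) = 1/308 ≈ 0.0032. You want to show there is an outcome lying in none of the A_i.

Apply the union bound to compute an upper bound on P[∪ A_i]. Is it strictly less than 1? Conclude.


Union bound: P[∪_{i=1}^{22} A_i] ≤ Σ_i P[A_i] ≤ 22·p = 22·(1/308) = 1/14.
Numerically: 1/14 ≈ 0.0714.
Is 1/14 < 1? YES.
Since P[∪ A_i] ≤ 1/14 < 1, the complement has P[∩ A_i^c] ≥ 1 − 1/14 = 13/14 > 0, so some outcome avoids every A_i.

22·p = 1/14 ≈ 0.0714; existence CERTIFIED by the union bound.


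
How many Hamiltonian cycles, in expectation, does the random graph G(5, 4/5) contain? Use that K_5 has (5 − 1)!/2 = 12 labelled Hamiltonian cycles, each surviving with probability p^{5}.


K_5 has (5 − 1)!/2 = 12 labelled Hamiltonian cycles.
For each such Hamiltonian cycle H, let X_H = 1 if all 5 edges of H are present in G. Then P[X_H = 1] = p^{5} = (4/5)^{5} = 1024/3125.
By linearity: E[X] = Σ_H E[X_H] = 12 · p^{5} = 12 · 1024/3125 = 12288/3125.
Numerically: E[X] ≈ 3.93.

E[X] = 12 · (4/5)^{5} = 12288/3125 ≈ 3.93.


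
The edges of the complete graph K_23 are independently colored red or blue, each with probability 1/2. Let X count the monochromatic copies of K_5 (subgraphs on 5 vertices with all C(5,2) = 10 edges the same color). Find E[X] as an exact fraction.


Let X = Σ_S X_S over the C(23, 5) = 33649 subsets S of size 5, where X_S = 1 if the K_5 on S is monochromatic.
For a fixed S, the K_5 on S has C(5, 2) = 10 edges. P[all 10 edges red] = (1/2)^10, and likewise for blue, so P[monochromatic] = 2·(1/2)^10 = 2^{1 − 10} = 1/512.
By linearity: E[X] = C(23, 5) · 2^{1 − 10} = 33649 · 1/512 = 33649/512.
Numerically: E[X] ≈ 65.7207.

E[X] = C(23,5)·2^(1−C(5,2)) = 33649/512 ≈ 65.7207.


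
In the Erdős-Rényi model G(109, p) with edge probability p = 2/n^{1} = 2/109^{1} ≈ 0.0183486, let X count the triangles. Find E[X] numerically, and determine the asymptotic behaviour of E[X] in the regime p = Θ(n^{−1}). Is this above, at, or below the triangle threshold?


Number of potential triangles: C(109, 3) = 209934.
Each occurs with probability p³ ≈ (0.0183486)³ ≈ 6.17746784e-06.
By linearity: E[X] = C(109, 3)·p³ ≈ 209934 · 6.17746784e-06 ≈ 1.296861.
Here α = 1, so p = 2/n is exactly at the triangle threshold p ~ 1/n. Asymptotically E[X] → c³/6 = 2³/6 = 4/3 ≈ 1.333333, a bounded constant. In this regime the triangle count is asymptotically Poisson(c³/6).

E[X] ≈ 1.296861; in regime p = Θ(1/n^{1}) E[X] stays bounded (at the triangle threshold p ~ 1/n).


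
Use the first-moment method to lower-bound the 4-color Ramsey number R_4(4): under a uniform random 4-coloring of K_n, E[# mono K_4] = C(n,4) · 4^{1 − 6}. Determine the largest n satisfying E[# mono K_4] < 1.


We need C(n, 4) · 4^{1 − 6} < 1, i.e. C(n, 4) < 4^{6 − 1} = 1024.
Check values of n near the boundary:
  n = 12: C(12, 4) = 495; 495 < 1024? YES
  n = 13: C(13, 4) = 715; 715 < 1024? YES
  n = 14: C(14, 4) = 1001; 1001 < 1024? YES
  n = 15: C(15, 4) = 1365; 1365 < 1024? NO
The largest n with C(n, 4) < 1024 is n = 14 (where E[X] = 1001/1024 ≈ 0.978). Hence R_4(4) > 14, i.e. R_4(4) ≥ 15.

Largest n = 14; hence R_4(4) > 14.


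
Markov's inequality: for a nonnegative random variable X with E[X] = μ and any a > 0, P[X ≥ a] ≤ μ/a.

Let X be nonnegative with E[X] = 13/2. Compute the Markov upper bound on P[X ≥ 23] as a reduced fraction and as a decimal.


μ = E[X] = 13/2, a = 23.
Markov: P[X ≥ 23] ≤ μ/a = (13/2)/23 = 13/46.
Numerically: ≈ 0.2826.
(Since a = 23 > μ = 6.5000, the bound 13/46 is < 1 and informative.)

P[X ≥ 23] ≤ 13/46 ≈ 0.2826.


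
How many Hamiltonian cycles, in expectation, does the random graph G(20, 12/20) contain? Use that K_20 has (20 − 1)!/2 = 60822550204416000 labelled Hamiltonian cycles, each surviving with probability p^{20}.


K_20 has (20 − 1)!/2 = 60822550204416000 labelled Hamiltonian cycles.
For each such Hamiltonian cycle H, let X_H = 1 if all 20 edges of H are present in G. Then P[X_H = 1] = p^{20} = (3/5)^{20} = 3486784401/95367431640625.
By linearity of expectation: E[X] = Σ_H E[X_H] = 60822550204416000 · p^{20} = 60822550204416000 · 3486784401/95367431640625 = 1696600954254376560918528/762939453125.
Numerically: E[X] ≈ 2.2238e+12.

E[X] = 60822550204416000 · (3/5)^{20} = 1696600954254376560918528/762939453125 ≈ 2.2238e+12.


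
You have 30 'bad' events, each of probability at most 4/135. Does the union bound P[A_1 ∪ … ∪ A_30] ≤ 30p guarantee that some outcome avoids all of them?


Union bound: P[∪_{i=1}^{30} A_i] ≤ Σ_i P[A_i] ≤ 30·p = 30·(4/135) = 8/9.
Numerically: 8/9 ≈ 0.8888889.
Is 8/9 < 1? YES.
Since P[∪ A_i] ≤ 8/9 < 1, the complement has P[∩ A_i^c] ≥ 1 − 8/9 = 1/9 > 0, so some outcome avoids every A_i.

30·p = 8/9 ≈ 0.8888889; existence CERTIFIED by the union bound.


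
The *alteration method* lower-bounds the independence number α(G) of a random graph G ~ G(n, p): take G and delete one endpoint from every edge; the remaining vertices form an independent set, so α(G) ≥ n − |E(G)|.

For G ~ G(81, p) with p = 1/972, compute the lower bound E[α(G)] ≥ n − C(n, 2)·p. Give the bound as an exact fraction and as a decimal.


E[|E(G)|] = C(81, 2)·p = 3240 · (1/972) = 10/3.
E[α(G)] ≥ n − E[|E(G)|] = 81 − 10/3 = 233/3.
Numerically: ≈ 77.66667.
(This is only a lower bound; the true E[α(G)] may be larger.)

E[α(G)] ≥ 233/3 ≈ 77.66667.


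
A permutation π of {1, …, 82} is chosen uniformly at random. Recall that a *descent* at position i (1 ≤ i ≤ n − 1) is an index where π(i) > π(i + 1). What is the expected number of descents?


Write X = Σ X_I over i = 1, …, 81, with X_I the indicator of one descent.
There are 81 indicators.
For each fixed i, the pair (π(i), π(i+1)) is a uniformly random ordered pair of distinct values from {1, …, 82}; by symmetry P[π(i) > π(i+1)] = 1/2.
By linearity: E[X] = 81 · (1/2) = (82 − 1) · (1/2) = 81/2 ≈ 40.500000.

E[X] = 81/2 = 40.500000.


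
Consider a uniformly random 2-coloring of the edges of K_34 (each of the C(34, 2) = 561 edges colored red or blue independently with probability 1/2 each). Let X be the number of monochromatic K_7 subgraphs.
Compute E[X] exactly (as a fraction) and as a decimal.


Let X = Σ_S X_S over the C(34, 7) = 5379616 subsets S of size 7, where X_S = 1 if the K_7 on S is monochromatic.
For a fixed S, the K_7 on S has C(7, 2) = 21 edges. P[all 21 edges red] = (1/2)^21, and likewise for blue, so P[monochromatic] = 2·(1/2)^21 = 2^{1 − 21} = 1/1048576.
By linearity: E[X] = C(34, 7) · 2^{1 − 21} = 5379616 · 1/1048576 = 168113/32768.
Numerically: E[X] ≈ 5.13040.

E[X] = C(34,7)·2^(1−C(7,2)) = 168113/32768 ≈ 5.13040.


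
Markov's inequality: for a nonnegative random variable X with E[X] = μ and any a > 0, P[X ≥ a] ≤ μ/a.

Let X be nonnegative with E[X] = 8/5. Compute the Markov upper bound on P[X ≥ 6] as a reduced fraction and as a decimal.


μ = E[X] = 8/5, a = 6.
Markov: P[X ≥ 6] ≤ μ/a = (8/5)/6 = 4/15.
Numerically: ≈ 0.267.
(Since a = 6 > μ = 1.600, the bound 4/15 is < 1 and informative.)

P[X ≥ 6] ≤ 4/15 ≈ 0.267.


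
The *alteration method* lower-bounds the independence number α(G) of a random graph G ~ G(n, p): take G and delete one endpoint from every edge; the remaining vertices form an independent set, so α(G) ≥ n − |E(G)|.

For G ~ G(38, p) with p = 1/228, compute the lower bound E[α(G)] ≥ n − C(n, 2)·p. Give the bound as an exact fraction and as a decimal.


E[|E(G)|] = C(38, 2)·p = 703 · (1/228) = 37/12.
E[α(G)] ≥ n − E[|E(G)|] = 38 − 37/12 = 419/12.
Numerically: ≈ 34.91667.
(This is only a lower bound; the true E[α(G)] may be larger.)

E[α(G)] ≥ 419/12 ≈ 34.91667.


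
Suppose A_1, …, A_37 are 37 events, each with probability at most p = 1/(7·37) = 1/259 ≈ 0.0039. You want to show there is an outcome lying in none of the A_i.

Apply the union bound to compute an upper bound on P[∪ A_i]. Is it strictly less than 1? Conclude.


Union bound: P[∪_{i=1}^{37} A_i] ≤ Σ_i P[A_i] ≤ 37·p = 37·(1/259) = 1/7.
Numerically: 1/7 ≈ 0.1429.
Is 1/7 < 1? YES.
Since P[∪ A_i] ≤ 1/7 < 1, the complement has P[∩ A_i^c] ≥ 1 − 1/7 = 6/7 > 0, so some outcome avoids every A_i.

37·p = 1/7 ≈ 0.1429; existence CERTIFIED by the union bound.


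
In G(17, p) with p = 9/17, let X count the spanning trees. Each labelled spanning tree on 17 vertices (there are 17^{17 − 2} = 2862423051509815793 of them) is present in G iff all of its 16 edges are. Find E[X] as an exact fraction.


K_17 has 17^{17 − 2} = 2862423051509815793 labelled spanning trees.
For each such spanning tree H, let X_H = 1 if all 16 edges of H are present in G. Then P[X_H = 1] = p^{16} = (9/17)^{16} = 1853020188851841/48661191875666868481.
By linearity of expectation: E[X] = Σ_H E[X_H] = 2862423051509815793 · p^{16} = 2862423051509815793 · 1853020188851841/48661191875666868481 = 1853020188851841/17.
Numerically: E[X] ≈ 1.09001e+14.

E[X] = 2862423051509815793 · (9/17)^{16} = 1853020188851841/17 ≈ 1.09001e+14.


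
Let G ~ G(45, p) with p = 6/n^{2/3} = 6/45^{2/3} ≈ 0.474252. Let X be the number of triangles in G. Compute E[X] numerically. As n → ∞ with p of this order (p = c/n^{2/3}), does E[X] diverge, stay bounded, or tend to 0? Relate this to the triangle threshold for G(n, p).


Number of potential triangles: C(45, 3) = 14190.
Each occurs with probability p³ ≈ (0.474252)³ ≈ 1.06666667e-01.
By linearity: E[X] = C(45, 3)·p³ ≈ 14190 · 1.06666667e-01 ≈ 1513.600000.
Since α = 2/3 < 1, p = c/n^{2/3} ≫ 1/n is above the triangle threshold p ~ 1/n. Asymptotically E[X] ~ (c³/6)·n^{3(1−α)} = (6³/6)·n^{1} → ∞; triangles are abundant w.h.p.

E[X] ≈ 1513.600000; in regime p = Θ(1/n^{2/3}) E[X] diverges (above the triangle threshold p ~ 1/n).


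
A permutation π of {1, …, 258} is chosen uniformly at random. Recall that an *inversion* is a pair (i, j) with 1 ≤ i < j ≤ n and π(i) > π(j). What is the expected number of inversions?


Write X = Σ X_I over the C(258, 2) = 33153 pairs i < j, with X_I the indicator of one inversion.
There are 33153 indicators.
For each fixed pair i < j, the values π(i) and π(j) are two distinct elements of {1, …, 258} in uniformly random order; by symmetry P[π(i) > π(j)] = 1/2.
By linearity: E[X] = 33153 · (1/2) = C(258, 2) · (1/2) = 33153/2 = 33153/2 ≈ 16576.500.

E[X] = 33153/2 = 16576.500.


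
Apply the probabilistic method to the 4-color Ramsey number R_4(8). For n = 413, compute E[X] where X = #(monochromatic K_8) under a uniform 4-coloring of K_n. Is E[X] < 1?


E[X] = C(413, 8) · 4^{1 − 28} = 19609040195022817 · 4^{−27} = 19609040195022817/18014398509481984.
As a reduced fraction: E[X] = 19609040195022817/18014398509481984 ≈ 1.089.
Is E[X] < 1? NO.
Since E[X] ≥ 1, the first-moment bound is inconclusive at n = 413; it does NOT by itself certify R_4(8) > 413.

E[X] = 19609040195022817/18014398509481984 ≈ 1.089; E[X] ≥ 1; first-moment method inconclusive here.


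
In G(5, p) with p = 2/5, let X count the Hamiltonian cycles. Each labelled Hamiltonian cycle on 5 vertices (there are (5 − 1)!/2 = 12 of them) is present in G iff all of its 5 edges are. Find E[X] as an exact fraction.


K_5 has (5 − 1)!/2 = 12 labelled Hamiltonian cycles.
For each such Hamiltonian cycle H, let X_H = 1 if all 5 edges of H are present in G. Then P[X_H = 1] = p^{5} = (2/5)^{5} = 32/3125.
By linearity: E[X] = Σ_H E[X_H] = 12 · p^{5} = 12 · 32/3125 = 384/3125.
Numerically: E[X] ≈ 0.1229.

E[X] = 12 · (2/5)^{5} = 384/3125 ≈ 0.1229.


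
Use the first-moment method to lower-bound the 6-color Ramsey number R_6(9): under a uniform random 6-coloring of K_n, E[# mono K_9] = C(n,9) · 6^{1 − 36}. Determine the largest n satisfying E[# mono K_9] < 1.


We need C(n, 9) · 6^{1 − 36} < 1, i.e. C(n, 9) < 6^{36 − 1} = 1719070799748422591028658176.
Check values of n near the boundary:
  n = 4402: C(4402, 9) = 1696419745356657449393393700; 1696419745356657449393393700 < 1719070799748422591028658176? YES
  n = 4403: C(4403, 9) = 1699894433046281918452233150; 1699894433046281918452233150 < 1719070799748422591028658176? YES
  n = 4404: C(4404, 9) = 1703375445537161676647015880; 1703375445537161676647015880 < 1719070799748422591028658176? YES
  n = 4405: C(4405, 9) = 1706862792900636302463627150; 1706862792900636302463627150 < 1719070799748422591028658176? YES
  n = 4406: C(4406, 9) = 1710356485221788389505285700; 1710356485221788389505285700 < 1719070799748422591028658176? YES
  n = 4407: C(4407, 9) = 1713856532599459170657070050; 1713856532599459170657070050 < 1719070799748422591028658176? YES
  n = 4408: C(4408, 9) = 1717362945146264156457459600; 1717362945146264156457459600 < 1719070799748422591028658176? YES
  n = 4409: C(4409, 9) = 1720875732988608787686577131; 1720875732988608787686577131 < 1719070799748422591028658176? NO
  n = 4410: C(4410, 9) = 1724394906266704102180823710; 1724394906266704102180823710 < 1719070799748422591028658176? NO
The largest n with C(n, 9) < 1719070799748422591028658176 is n = 4408 (where E[X] = 35778394690547169926197075/35813974994758803979763712 ≈ 0.9990). Hence R_6(9) > 4408, i.e. R_6(9) ≥ 4409.

Largest n = 4408; hence R_6(9) > 4408.


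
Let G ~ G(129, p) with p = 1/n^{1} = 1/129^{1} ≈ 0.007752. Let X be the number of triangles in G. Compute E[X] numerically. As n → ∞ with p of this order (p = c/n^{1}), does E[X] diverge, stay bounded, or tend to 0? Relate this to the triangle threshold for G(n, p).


Number of potential triangles: C(129, 3) = 349504.
Each occurs with probability p³ ≈ (0.007752)³ ≈ 4.658337e-07.
By linearity: E[X] = C(129, 3)·p³ ≈ 349504 · 4.658337e-07 ≈ 0.1628.
Here α = 1, so p = 1/n is exactly at the triangle threshold p ~ 1/n. Asymptotically E[X] → c³/6 = 1³/6 = 1/6 ≈ 0.1667, a bounded constant. In this regime the triangle count is asymptotically Poisson(c³/6).

E[X] ≈ 0.1628; in regime p = Θ(1/n^{1}) E[X] stays bounded (at the triangle threshold p ~ 1/n).


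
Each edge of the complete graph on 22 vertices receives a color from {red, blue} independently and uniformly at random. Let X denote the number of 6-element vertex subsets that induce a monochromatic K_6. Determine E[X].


Let X = Σ_S X_S over the C(22, 6) = 74613 subsets S of size 6, where X_S = 1 if the K_6 on S is monochromatic.
For a fixed S, the K_6 on S has C(6, 2) = 15 edges. P[all 15 edges red] = (1/2)^15, and likewise for blue, so P[monochromatic] = 2·(1/2)^15 = 2^{1 − 15} = 1/16384.
Summing: E[X] = C(22, 6) · 2^{1 − 15} = 74613 · 1/16384 = 74613/16384.
Numerically: E[X] ≈ 4.554016.

E[X] = C(22,6)·2^(1−C(6,2)) = 74613/16384 ≈ 4.554016.


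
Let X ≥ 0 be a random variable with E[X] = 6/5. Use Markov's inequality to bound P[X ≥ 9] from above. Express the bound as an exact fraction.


μ = E[X] = 6/5, a = 9.
Markov: P[X ≥ 9] ≤ μ/a = (6/5)/9 = 2/15.
Numerically: ≈ 0.133.
(Since a = 9 > μ = 1.200, the bound 2/15 is < 1 and informative.)

P[X ≥ 9] ≤ 2/15 ≈ 0.133.


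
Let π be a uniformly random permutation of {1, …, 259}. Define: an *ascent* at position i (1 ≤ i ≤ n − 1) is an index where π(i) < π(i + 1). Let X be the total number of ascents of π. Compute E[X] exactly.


Write X = Σ X_I over i = 1, …, 258, with X_I the indicator of one ascent.
There are 258 indicators.
For each fixed i, the pair (π(i), π(i+1)) is a uniformly random ordered pair of distinct values from {1, …, 259}; by symmetry P[π(i) < π(i+1)] = 1/2.
By linearity: E[X] = 258 · (1/2) = (259 − 1) · (1/2) = 129 ≈ 129.0000.

E[X] = 129 = 129.0000.


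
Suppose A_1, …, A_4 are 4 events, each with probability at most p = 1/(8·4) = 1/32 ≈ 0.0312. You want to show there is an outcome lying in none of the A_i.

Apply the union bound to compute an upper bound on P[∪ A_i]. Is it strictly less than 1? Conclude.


Union bound: P[∪_{i=1}^{4} A_i] ≤ Σ_i P[A_i] ≤ 4·p = 4·(1/32) = 1/8.
Numerically: 1/8 ≈ 0.1250.
Is 1/8 < 1? YES.
Since P[∪ A_i] ≤ 1/8 < 1, the complement has P[∩ A_i^c] ≥ 1 − 1/8 = 7/8 > 0, so some outcome avoids every A_i.

4·p = 1/8 ≈ 0.1250; existence CERTIFIED by the union bound.


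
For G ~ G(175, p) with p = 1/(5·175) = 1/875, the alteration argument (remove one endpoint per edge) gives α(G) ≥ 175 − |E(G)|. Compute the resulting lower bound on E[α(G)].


E[|E(G)|] = C(175, 2)·p = 15225 · (1/875) = 87/5.
E[α(G)] ≥ n − E[|E(G)|] = 175 − 87/5 = 788/5.
Numerically: ≈ 157.6000.
(This is only a lower bound; the true E[α(G)] may be larger.)

E[α(G)] ≥ 788/5 ≈ 157.6000.


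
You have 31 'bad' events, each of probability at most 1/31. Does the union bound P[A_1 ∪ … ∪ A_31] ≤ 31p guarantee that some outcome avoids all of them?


Union bound: P[∪_{i=1}^{31} A_i] ≤ Σ_i P[A_i] ≤ 31·p = 31·(1/31) = 1.
Numerically: 1 ≈ 1.000000.
Is 1 < 1? NO.
Since the bound 1 is ≥ 1, the union bound is uninformative here; it does NOT by itself certify existence.

31·p = 1 ≈ 1.000000; existence NOT certified by the union bound.


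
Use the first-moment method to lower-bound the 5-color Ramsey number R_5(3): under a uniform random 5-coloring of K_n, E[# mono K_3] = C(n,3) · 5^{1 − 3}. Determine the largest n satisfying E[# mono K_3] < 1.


We need C(n, 3) · 5^{1 − 3} < 1, i.e. C(n, 3) < 5^{3 − 1} = 25.
Check values of n near the boundary:
  n = 4: C(4, 3) = 4; 4 < 25? YES
  n = 5: C(5, 3) = 10; 10 < 25? YES
  n = 6: C(6, 3) = 20; 20 < 25? YES
  n = 7: C(7, 3) = 35; 35 < 25? NO
  n = 8: C(8, 3) = 56; 56 < 25? NO
The largest n with C(n, 3) < 25 is n = 6 (where E[X] = 4/5 ≈ 0.80000). Hence R_5(3) > 6, i.e. R_5(3) ≥ 7.

Largest n = 6; hence R_5(3) > 6.


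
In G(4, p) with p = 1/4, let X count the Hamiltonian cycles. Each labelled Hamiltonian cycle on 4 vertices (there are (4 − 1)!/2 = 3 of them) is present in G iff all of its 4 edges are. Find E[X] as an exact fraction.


K_4 has (4 − 1)!/2 = 3 labelled Hamiltonian cycles.
For each such Hamiltonian cycle H, let X_H = 1 if all 4 edges of H are present in G. Then P[X_H = 1] = p^{4} = (1/4)^{4} = 1/256.
By linearity: E[X] = Σ_H E[X_H] = 3 · p^{4} = 3 · 1/256 = 3/256.
Numerically: E[X] ≈ 0.011719.

E[X] = 3 · (1/4)^{4} = 3/256 ≈ 0.011719.


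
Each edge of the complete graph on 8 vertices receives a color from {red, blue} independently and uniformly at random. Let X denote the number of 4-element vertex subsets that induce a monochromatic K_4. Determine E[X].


Let X = Σ_S X_S over the C(8, 4) = 70 subsets S of size 4, where X_S = 1 if the K_4 on S is monochromatic.
For a fixed S, the K_4 on S has C(4, 2) = 6 edges. P[all 6 edges red] = (1/2)^6, and likewise for blue, so P[monochromatic] = 2·(1/2)^6 = 2^{1 − 6} = 1/32.
By linearity of expectation: E[X] = C(8, 4) · 2^{1 − 6} = 70 · 1/32 = 35/16.
Numerically: E[X] ≈ 2.1875.

E[X] = C(8,4)·2^(1−C(4,2)) = 35/16 ≈ 2.1875.


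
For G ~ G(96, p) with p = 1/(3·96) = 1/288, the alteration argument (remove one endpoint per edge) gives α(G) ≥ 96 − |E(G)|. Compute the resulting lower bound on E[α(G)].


E[|E(G)|] = C(96, 2)·p = 4560 · (1/288) = 95/6.
E[α(G)] ≥ n − E[|E(G)|] = 96 − 95/6 = 481/6.
Numerically: ≈ 80.1667.
(This is only a lower bound; the true E[α(G)] may be larger.)

E[α(G)] ≥ 481/6 ≈ 80.1667.


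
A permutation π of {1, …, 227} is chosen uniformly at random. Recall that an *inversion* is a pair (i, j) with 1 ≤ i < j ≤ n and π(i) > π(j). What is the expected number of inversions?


Write X = Σ X_I over the C(227, 2) = 25651 pairs i < j, with X_I the indicator of one inversion.
There are 25651 indicators.
For each fixed pair i < j, the values π(i) and π(j) are two distinct elements of {1, …, 227} in uniformly random order; by symmetry P[π(i) > π(j)] = 1/2.
By linearity: E[X] = 25651 · (1/2) = C(227, 2) · (1/2) = 25651/2 = 25651/2 ≈ 12825.5000.

E[X] = 25651/2 = 12825.5000.


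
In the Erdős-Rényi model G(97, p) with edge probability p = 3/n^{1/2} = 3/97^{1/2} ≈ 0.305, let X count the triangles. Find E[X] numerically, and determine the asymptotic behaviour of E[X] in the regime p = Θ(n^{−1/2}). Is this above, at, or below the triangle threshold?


Number of potential triangles: C(97, 3) = 147440.
Each occurs with probability p³ ≈ (0.305)³ ≈ 2.82622e-02.
By linearity: E[X] = C(97, 3)·p³ ≈ 147440 · 2.82622e-02 ≈ 4166.981.
Since α = 1/2 < 1, p = c/n^{1/2} ≫ 1/n is above the triangle threshold p ~ 1/n. Asymptotically E[X] ~ (c³/6)·n^{3(1−α)} = (3³/6)·n^{1.5} → ∞; triangles are abundant w.h.p.

E[X] ≈ 4166.981; in regime p = Θ(1/n^{1/2}) E[X] diverges (above the triangle threshold p ~ 1/n).


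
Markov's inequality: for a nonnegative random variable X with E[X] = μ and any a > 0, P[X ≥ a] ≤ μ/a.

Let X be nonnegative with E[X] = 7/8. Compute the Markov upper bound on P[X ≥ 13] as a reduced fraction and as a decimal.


μ = E[X] = 7/8, a = 13.
Markov: P[X ≥ 13] ≤ μ/a = (7/8)/13 = 7/104.
Numerically: ≈ 0.0673.
(Since a = 13 > μ = 0.8750, the bound 7/104 is < 1 and informative.)

P[X ≥ 13] ≤ 7/104 ≈ 0.0673.


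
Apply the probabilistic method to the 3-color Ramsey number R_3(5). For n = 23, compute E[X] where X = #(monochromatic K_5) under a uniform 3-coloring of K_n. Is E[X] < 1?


E[X] = C(23, 5) · 3^{1 − 10} = 33649 · 3^{−9} = 33649/19683.
As a reduced fraction: E[X] = 33649/19683 ≈ 1.7095.
Is E[X] < 1? NO.
Since E[X] ≥ 1, the first-moment bound is inconclusive at n = 23; it does NOT by itself certify R_3(5) > 23.

E[X] = 33649/19683 ≈ 1.7095; E[X] ≥ 1; first-moment method inconclusive here.
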